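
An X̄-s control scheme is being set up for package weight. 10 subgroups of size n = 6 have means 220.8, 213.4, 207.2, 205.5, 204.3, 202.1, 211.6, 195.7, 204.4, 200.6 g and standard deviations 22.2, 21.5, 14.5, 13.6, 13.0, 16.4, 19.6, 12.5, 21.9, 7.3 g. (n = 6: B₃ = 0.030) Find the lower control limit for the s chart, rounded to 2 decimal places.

s̄ = (22.2 + 21.5 + 14.5 + 13.6 + 13.0 + 16.4 + 19.6 + 12.5 + 21.9 + 7.3) / 10 = 16.2500
LCL_s = B₃·s̄ = 0.030 × 16.2500 = 0.4875

0.49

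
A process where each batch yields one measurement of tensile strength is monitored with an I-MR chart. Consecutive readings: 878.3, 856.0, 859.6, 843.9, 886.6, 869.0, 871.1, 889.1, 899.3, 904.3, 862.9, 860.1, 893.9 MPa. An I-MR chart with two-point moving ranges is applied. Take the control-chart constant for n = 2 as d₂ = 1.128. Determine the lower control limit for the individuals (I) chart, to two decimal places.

X̄ = (878.3 + 856.0 + 859.6 + 843.9 + 886.6 + 869.0 + 871.1 + 889.1 + 899.3 + 904.3 + 862.9 + 860.1 + 893.9) / 13 = 874.9308
Moving ranges: 22.3, 3.6, 15.7, 42.7, 17.6, 2.1, 18.0, 10.2, 5.0, 41.4, 2.8, 33.8; M̄R̄ = 215.2000 / 12 = 17.9333
LCL = X̄ − 3·M̄R̄/d₂ = 874.9308 − 3 × 17.9333 / 1.128 = 827.2357

827.24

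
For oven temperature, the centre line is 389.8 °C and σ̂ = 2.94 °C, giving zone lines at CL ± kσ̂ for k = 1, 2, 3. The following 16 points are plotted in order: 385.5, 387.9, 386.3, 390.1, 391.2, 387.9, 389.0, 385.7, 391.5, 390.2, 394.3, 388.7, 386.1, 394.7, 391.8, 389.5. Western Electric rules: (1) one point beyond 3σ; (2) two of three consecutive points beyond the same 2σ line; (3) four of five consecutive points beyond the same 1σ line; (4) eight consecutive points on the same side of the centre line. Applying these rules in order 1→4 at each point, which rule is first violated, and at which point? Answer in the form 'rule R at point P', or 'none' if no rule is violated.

Zone of each point (C = within 1σ̂, B = 1σ̂–2σ̂, A = 2σ̂–3σ̂, * = beyond 3σ̂; sign = side of CL): 1:-B, 2:-C, 3:-B, 4:+C, 5:+C, 6:-C, 7:-C, 8:-B, 9:+C, 10:+C, 11:+B, 12:-C, 13:-B, 14:+B, 15:+C, 16:-C
No rule fires across all 16 points.

none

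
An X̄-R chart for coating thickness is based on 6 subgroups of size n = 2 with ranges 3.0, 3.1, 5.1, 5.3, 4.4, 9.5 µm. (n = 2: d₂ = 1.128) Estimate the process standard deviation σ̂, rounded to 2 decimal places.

4.49

R̄ = (3.0 + 3.1 + 5.1 + 5.3 + 4.4 + 9.5) / 6 = 5.0667
σ̂ = R̄ / d₂ = 5.0667 / 1.128 = 4.4917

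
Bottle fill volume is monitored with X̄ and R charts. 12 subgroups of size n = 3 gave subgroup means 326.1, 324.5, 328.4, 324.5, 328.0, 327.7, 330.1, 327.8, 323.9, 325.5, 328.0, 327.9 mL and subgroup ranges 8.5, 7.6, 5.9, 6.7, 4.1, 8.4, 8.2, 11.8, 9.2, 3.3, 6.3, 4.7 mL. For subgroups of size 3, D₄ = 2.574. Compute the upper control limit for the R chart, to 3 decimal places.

18.168

R̄ = (8.5 + 7.6 + 5.9 + 6.7 + 4.1 + 8.4 + 8.2 + 11.8 + 9.2 + 3.3 + 6.3 + 4.7) / 12 = 84.7000 / 12 = 7.0583
UCL_R = D₄·R̄ = 2.574 × 7.0583 = 18.1682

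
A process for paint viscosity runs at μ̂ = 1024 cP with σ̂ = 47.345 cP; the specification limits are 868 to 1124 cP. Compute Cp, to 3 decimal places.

Cp = (USL − LSL) / (6σ̂) = (1124 − 868) / (6 × 47.345) = 256.0000 / 284.0700 = 0.9012

0.901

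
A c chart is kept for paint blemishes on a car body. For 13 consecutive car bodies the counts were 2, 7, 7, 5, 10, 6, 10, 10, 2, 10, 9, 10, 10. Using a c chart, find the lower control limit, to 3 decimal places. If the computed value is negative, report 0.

0.000

c̄ = (2 + 7 + 7 + 5 + 10 + 6 + 10 + 10 + 2 + 10 + 9 + 10 + 10) / 13 = 98 / 13 = 7.5385
LCL = c̄ − 3√c̄ = 7.5385 − 3 × 2.7456 = -0.6984 → 0 (cannot be negative)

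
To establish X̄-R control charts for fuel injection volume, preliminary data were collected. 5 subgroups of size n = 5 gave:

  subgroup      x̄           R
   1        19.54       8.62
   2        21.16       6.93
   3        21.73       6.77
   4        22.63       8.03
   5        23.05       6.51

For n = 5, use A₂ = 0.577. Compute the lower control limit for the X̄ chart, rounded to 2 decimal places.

X̄̄ = (19.54 + 21.16 + 21.73 + 22.63 + 23.05) / 5 = 108.1100 / 5 = 21.6220
R̄ = (8.62 + 6.93 + 6.77 + 8.03 + 6.51) / 5 = 36.8600 / 5 = 7.3720
LCL = X̄̄ − A₂·R̄ = 21.6220 − 0.577 × 7.3720 = 17.3684

17.37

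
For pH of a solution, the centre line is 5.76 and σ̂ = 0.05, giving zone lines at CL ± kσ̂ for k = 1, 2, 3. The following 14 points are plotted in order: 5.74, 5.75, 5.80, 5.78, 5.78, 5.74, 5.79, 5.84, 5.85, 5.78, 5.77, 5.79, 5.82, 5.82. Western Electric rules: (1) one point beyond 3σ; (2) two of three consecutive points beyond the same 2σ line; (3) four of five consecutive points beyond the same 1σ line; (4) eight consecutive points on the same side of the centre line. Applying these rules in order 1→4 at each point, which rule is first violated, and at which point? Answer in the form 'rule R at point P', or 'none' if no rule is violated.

Zone of each point (C = within 1σ̂, B = 1σ̂–2σ̂, A = 2σ̂–3σ̂, * = beyond 3σ̂; sign = side of CL): 1:-C, 2:-C, 3:+C, 4:+C, 5:+C, 6:-C, 7:+C, 8:+B, 9:+B, 10:+C, 11:+C, 12:+C, 13:+B, 14:+B
Rule 4 (eight consecutive points on the same side of the centre line) is satisfied at point 14.

rule 4 at point 14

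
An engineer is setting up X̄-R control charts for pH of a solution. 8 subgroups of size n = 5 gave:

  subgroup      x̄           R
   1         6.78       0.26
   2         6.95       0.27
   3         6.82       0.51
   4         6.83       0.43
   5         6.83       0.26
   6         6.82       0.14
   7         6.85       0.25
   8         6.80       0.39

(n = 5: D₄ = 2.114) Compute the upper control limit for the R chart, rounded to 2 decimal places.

R̄ = (0.26 + 0.27 + 0.51 + 0.43 + 0.26 + 0.14 + 0.25 + 0.39) / 8 = 2.5100 / 8 = 0.3138
UCL_R = D₄·R̄ = 2.114 × 0.3138 = 0.6633

0.66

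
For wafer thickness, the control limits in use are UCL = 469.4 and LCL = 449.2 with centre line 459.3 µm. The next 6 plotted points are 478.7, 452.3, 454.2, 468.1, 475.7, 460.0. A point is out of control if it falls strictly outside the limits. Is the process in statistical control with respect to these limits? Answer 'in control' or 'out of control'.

Compare each point to [449.2, 469.4]: sample 1 = 478.7 > UCL; sample 5 = 475.7 > UCL.

out of control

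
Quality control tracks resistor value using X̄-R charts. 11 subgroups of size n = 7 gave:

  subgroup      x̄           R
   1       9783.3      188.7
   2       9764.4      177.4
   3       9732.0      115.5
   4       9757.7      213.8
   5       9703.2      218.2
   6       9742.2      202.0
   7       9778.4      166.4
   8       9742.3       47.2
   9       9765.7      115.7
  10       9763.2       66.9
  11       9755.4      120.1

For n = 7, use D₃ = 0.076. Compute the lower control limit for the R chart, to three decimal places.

R̄ = (188.7 + 177.4 + 115.5 + 213.8 + 218.2 + 202.0 + 166.4 + 47.2 + 115.7 + 66.9 + 120.1) / 11 = 1631.9000 / 11 = 148.3545
LCL_R = D₃·R̄ = 0.076 × 148.3545 = 11.2749

11.275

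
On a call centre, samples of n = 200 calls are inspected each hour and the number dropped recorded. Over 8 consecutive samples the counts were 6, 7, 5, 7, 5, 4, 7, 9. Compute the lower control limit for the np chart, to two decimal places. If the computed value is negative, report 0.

0.00

p̄ = Σdᵢ / (k·n) = 50 / (8 × 200) = 0.03125
LCL = np̄ − 3·√(np̄(1−p̄)) = 6.2500 − 3 × 2.4606 = -1.1319 → 0 (negative, so LCL = 0)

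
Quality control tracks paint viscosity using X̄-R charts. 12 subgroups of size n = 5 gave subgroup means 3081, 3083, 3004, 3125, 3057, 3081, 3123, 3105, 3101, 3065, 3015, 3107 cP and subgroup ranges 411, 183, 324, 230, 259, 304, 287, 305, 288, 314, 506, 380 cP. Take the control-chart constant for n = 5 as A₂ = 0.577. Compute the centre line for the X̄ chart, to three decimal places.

3078.917

X̄̄ = (3081 + 3083 + 3004 + 3125 + 3057 + 3081 + 3123 + 3105 + 3101 + 3065 + 3015 + 3107) / 12 = 36947.0000 / 12 = 3078.9167
CL = X̄̄ = 3078.9167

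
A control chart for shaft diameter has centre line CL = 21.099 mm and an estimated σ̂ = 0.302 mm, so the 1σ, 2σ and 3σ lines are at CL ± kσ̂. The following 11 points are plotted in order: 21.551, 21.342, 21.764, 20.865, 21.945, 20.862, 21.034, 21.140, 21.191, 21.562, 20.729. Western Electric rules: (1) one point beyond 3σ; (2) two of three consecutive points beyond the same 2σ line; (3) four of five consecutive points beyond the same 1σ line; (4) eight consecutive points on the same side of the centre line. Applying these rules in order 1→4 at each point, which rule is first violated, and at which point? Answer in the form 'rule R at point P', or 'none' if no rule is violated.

rule 2 at point 5

Zone of each point (C = within 1σ̂, B = 1σ̂–2σ̂, A = 2σ̂–3σ̂, * = beyond 3σ̂; sign = side of CL): 1:+B, 2:+C, 3:+A, 4:-C, 5:+A, 6:-C, 7:-C, 8:+C, 9:+C, 10:+B, 11:-B
Rule 2 (two of three consecutive points beyond the same 2σ limit) is satisfied at point 5.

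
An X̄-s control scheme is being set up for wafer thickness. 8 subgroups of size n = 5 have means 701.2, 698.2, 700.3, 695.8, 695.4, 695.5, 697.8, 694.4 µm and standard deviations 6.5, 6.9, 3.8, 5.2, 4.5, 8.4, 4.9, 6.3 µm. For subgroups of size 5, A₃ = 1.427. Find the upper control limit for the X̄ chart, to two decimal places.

705.62

X̄̄ = (701.2 + 698.2 + 700.3 + 695.8 + 695.4 + 695.5 + 697.8 + 694.4) / 8 = 697.3250
s̄ = (6.5 + 6.9 + 3.8 + 5.2 + 4.5 + 8.4 + 4.9 + 6.3) / 8 = 5.8125
UCL = X̄̄ + A₃·s̄ = 697.3250 + 1.427 × 5.8125 = 705.6194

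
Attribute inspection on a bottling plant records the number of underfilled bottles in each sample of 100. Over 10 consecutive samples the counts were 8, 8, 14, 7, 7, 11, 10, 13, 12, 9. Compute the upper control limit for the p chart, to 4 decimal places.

p̄ = Σdᵢ / (k·n) = 99 / (10 × 100) = 0.09900
UCL = p̄ + 3·√(p̄(1−p̄)/n) = 0.09900 + 3 × √(0.09900×0.90100/100) = 0.09900 + 3 × 0.02987 = 0.18860

0.1886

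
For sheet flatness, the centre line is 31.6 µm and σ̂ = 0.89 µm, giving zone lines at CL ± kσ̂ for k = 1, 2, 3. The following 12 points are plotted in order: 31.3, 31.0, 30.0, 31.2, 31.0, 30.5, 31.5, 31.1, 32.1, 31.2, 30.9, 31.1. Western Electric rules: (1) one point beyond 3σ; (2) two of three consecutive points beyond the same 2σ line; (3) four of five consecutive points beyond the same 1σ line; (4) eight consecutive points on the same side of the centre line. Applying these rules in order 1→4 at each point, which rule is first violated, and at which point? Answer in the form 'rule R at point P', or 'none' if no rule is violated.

Zone of each point (C = within 1σ̂, B = 1σ̂–2σ̂, A = 2σ̂–3σ̂, * = beyond 3σ̂; sign = side of CL): 1:-C, 2:-C, 3:-B, 4:-C, 5:-C, 6:-B, 7:-C, 8:-C, 9:+C, 10:-C, 11:-C, 12:-C
Rule 4 (eight consecutive points on the same side of the centre line) is satisfied at point 8.

rule 4 at point 8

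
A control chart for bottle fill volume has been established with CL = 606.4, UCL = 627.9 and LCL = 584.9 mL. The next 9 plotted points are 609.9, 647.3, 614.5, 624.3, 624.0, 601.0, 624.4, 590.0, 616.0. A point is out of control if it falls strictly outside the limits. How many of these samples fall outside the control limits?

Compare each point to [584.9, 627.9]: sample 2 = 647.3 > UCL.

1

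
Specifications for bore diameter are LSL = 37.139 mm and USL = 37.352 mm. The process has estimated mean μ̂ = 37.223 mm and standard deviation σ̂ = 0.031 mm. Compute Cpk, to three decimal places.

0.903

Cpu = (USL − μ̂) / (3σ̂) = (37.352 − 37.223) / (3 × 0.031) = 1.3871; Cpl = (μ̂ − LSL) / (3σ̂) = (37.223 − 37.139) / (3 × 0.031) = 0.9032; Cpk = min(Cpu, Cpl) = 0.9032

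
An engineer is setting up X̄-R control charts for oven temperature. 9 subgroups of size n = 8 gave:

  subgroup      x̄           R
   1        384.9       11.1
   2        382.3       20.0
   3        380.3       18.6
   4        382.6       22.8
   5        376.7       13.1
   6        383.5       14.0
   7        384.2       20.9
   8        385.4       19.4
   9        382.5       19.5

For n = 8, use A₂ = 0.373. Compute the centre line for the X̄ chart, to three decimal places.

382.489

X̄̄ = (384.9 + 382.3 + 380.3 + 382.6 + 376.7 + 383.5 + 384.2 + 385.4 + 382.5) / 9 = 3442.4000 / 9 = 382.4889
CL = X̄̄ = 382.4889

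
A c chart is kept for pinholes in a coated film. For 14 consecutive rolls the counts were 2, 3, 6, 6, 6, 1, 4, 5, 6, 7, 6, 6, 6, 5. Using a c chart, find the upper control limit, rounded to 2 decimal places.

11.59

c̄ = (2 + 3 + 6 + 6 + 6 + 1 + 4 + 5 + 6 + 7 + 6 + 6 + 6 + 5) / 14 = 69 / 14 = 4.9286
UCL = c̄ + 3√c̄ = 4.9286 + 3 × √4.9286 = 4.9286 + 3 × 2.2200 = 11.5887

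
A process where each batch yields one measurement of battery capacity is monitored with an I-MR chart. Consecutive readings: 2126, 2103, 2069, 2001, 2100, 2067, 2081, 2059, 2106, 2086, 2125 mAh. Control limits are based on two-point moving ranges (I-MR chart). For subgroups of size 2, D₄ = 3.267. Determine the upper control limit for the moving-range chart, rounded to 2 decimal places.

Moving ranges: 23, 34, 68, 99, 33, 14, 22, 47, 20, 39; M̄R̄ = 399.0000 / 10 = 39.9000
UCL_MR = D₄·M̄R̄ = 3.267 × 39.9000 = 130.3533

130.35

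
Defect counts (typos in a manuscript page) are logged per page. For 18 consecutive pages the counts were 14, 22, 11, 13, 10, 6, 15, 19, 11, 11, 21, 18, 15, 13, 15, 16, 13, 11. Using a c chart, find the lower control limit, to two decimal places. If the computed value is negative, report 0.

2.84

c̄ = (14 + 22 + 11 + 13 + 10 + 6 + 15 + 19 + 11 + 11 + 21 + 18 + 15 + 13 + 15 + 16 + 13 + 11) / 18 = 254 / 18 = 14.1111
LCL = c̄ − 3√c̄ = 14.1111 − 3 × 3.7565 = 2.8417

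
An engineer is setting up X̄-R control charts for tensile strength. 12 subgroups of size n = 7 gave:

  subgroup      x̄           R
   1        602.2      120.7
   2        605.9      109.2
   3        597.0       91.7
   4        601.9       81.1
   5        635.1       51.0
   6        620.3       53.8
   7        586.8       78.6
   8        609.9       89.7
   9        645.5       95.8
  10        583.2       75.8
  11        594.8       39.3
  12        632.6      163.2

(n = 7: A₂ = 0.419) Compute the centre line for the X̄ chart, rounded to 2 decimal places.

X̄̄ = (602.2 + 605.9 + 597.0 + 601.9 + 635.1 + 620.3 + 586.8 + 609.9 + 645.5 + 583.2 + 594.8 + 632.6) / 12 = 7315.2000 / 12 = 609.6000
CL = X̄̄ = 609.6000

609.60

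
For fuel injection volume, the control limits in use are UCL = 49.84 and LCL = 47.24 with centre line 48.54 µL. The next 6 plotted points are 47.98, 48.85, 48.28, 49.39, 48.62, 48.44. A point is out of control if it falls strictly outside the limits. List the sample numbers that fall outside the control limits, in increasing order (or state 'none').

none

All 6 points lie within [47.24, 49.84].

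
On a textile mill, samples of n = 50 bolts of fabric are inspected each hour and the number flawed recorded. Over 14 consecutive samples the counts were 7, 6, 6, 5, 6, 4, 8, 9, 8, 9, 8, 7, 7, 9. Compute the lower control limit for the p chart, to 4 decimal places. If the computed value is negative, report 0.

0.0000

p̄ = Σdᵢ / (k·n) = 99 / (14 × 50) = 0.14143
LCL = p̄ − 3·√(p̄(1−p̄)/n) = 0.14143 − 3 × 0.04928 = -0.00641 → 0 (negative, so LCL = 0)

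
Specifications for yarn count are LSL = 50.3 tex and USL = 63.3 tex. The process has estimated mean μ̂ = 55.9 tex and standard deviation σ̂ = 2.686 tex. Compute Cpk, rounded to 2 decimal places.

Cpu = (USL − μ̂) / (3σ̂) = (63.3 − 55.9) / (3 × 2.686) = 0.9183; Cpl = (μ̂ − LSL) / (3σ̂) = (55.9 − 50.3) / (3 × 2.686) = 0.6950; Cpk = min(Cpu, Cpl) = 0.6950

0.69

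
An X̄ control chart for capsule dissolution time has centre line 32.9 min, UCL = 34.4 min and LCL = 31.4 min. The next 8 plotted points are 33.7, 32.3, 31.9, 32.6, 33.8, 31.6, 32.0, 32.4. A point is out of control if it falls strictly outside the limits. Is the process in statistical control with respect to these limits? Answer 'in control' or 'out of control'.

All 8 points lie within [31.4, 34.4].

in control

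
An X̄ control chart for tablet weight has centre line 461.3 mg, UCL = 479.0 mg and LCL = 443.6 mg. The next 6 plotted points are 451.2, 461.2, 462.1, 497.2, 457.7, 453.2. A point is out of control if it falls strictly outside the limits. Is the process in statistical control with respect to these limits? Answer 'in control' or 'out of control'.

Compare each point to [443.6, 479.0]: sample 4 = 497.2 > UCL.

out of control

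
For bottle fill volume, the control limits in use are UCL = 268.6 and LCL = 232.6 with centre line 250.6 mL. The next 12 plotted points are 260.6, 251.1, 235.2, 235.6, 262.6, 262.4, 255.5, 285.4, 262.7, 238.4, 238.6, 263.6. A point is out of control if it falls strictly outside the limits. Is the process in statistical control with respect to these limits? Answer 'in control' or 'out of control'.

Compare each point to [232.6, 268.6]: sample 8 = 285.4 > UCL.

out of control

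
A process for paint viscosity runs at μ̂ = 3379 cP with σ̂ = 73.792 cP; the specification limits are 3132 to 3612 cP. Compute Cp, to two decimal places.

Cp = (USL − LSL) / (6σ̂) = (3612 − 3132) / (6 × 73.792) = 480.0000 / 442.7520 = 1.0841

1.08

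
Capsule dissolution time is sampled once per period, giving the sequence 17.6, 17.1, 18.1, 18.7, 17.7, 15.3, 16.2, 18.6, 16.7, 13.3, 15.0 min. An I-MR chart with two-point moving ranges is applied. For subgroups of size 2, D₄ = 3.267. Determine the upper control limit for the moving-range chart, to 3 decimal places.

5.162

Moving ranges: 0.5, 1.0, 0.6, 1.0, 2.4, 0.9, 2.4, 1.9, 3.4, 1.7; M̄R̄ = 15.8000 / 10 = 1.5800
UCL_MR = D₄·M̄R̄ = 3.267 × 1.5800 = 5.1619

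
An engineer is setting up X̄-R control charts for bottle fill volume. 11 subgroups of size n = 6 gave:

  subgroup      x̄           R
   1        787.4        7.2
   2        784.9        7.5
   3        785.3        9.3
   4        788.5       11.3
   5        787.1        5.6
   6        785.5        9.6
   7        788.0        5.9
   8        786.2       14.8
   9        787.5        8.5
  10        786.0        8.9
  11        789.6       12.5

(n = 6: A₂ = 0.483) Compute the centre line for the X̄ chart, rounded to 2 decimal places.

786.91

X̄̄ = (787.4 + 784.9 + 785.3 + 788.5 + 787.1 + 785.5 + 788.0 + 786.2 + 787.5 + 786.0 + 789.6) / 11 = 8656.0000 / 11 = 786.9091
CL = X̄̄ = 786.9091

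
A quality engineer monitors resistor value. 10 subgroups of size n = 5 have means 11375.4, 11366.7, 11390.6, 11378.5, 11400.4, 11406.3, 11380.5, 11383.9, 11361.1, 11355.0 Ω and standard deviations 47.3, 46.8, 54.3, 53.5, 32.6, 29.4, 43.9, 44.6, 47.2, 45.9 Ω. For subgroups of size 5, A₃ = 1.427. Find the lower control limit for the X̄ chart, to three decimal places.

X̄̄ = (11375.4 + 11366.7 + 11390.6 + 11378.5 + 11400.4 + 11406.3 + 11380.5 + 11383.9 + 11361.1 + 11355.0) / 10 = 11379.8400
s̄ = (47.3 + 46.8 + 54.3 + 53.5 + 32.6 + 29.4 + 43.9 + 44.6 + 47.2 + 45.9) / 10 = 44.5500
LCL = X̄̄ − A₃·s̄ = 11379.8400 − 1.427 × 44.5500 = 11316.2671

11316.267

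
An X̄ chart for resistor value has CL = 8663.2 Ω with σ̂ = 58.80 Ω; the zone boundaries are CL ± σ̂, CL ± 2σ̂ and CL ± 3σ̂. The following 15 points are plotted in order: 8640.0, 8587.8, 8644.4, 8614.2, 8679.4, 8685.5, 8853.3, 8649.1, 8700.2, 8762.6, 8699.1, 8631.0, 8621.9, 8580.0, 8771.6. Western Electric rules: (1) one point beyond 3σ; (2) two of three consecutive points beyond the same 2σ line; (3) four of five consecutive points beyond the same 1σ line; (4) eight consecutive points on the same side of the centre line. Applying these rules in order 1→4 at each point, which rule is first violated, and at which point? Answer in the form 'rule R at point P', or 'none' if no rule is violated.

rule 1 at point 7

Zone of each point (C = within 1σ̂, B = 1σ̂–2σ̂, A = 2σ̂–3σ̂, * = beyond 3σ̂; sign = side of CL): 1:-C, 2:-B, 3:-C, 4:-C, 5:+C, 6:+C, 7:+*, 8:-C, 9:+C, 10:+B, 11:+C, 12:-C, 13:-C, 14:-B, 15:+B
Rule 1 (one point beyond the 3σ limits) is satisfied at point 7.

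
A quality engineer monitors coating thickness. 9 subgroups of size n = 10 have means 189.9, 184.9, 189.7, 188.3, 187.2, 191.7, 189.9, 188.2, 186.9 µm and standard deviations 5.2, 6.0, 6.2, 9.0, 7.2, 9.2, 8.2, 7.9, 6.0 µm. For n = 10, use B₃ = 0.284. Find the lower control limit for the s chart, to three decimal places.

s̄ = (5.2 + 6.0 + 6.2 + 9.0 + 7.2 + 9.2 + 8.2 + 7.9 + 6.0) / 9 = 7.2111
LCL_s = B₃·s̄ = 0.284 × 7.2111 = 2.0480

2.048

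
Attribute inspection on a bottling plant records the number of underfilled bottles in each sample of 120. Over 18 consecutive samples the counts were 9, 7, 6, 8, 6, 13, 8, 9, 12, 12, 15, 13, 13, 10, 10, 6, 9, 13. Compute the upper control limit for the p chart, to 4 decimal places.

0.1584

p̄ = Σdᵢ / (k·n) = 179 / (18 × 120) = 0.08287
UCL = p̄ + 3·√(p̄(1−p̄)/n) = 0.08287 + 3 × √(0.08287×0.91713/120) = 0.08287 + 3 × 0.02517 = 0.15837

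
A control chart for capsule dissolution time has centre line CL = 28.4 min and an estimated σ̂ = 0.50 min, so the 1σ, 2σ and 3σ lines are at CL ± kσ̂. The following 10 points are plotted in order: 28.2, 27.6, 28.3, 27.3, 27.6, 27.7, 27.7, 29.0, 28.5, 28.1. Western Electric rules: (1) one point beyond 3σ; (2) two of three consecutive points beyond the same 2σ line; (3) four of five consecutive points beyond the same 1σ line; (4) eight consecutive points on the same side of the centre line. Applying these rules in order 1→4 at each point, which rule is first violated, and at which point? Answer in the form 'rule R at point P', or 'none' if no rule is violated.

rule 3 at point 6

Zone of each point (C = within 1σ̂, B = 1σ̂–2σ̂, A = 2σ̂–3σ̂, * = beyond 3σ̂; sign = side of CL): 1:-C, 2:-B, 3:-C, 4:-A, 5:-B, 6:-B, 7:-B, 8:+B, 9:+C, 10:-C
Rule 3 (four of five consecutive points beyond the same 1σ limit) is satisfied at point 6.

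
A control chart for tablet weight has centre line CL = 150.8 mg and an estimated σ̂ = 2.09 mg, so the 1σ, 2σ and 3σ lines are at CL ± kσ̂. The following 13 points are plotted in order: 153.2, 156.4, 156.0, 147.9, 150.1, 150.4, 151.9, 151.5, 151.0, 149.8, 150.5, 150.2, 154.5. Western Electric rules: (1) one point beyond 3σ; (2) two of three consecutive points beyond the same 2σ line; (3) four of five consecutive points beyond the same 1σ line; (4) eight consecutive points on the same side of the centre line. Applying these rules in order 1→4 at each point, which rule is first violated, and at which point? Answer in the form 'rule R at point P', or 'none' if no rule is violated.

rule 2 at point 3

Zone of each point (C = within 1σ̂, B = 1σ̂–2σ̂, A = 2σ̂–3σ̂, * = beyond 3σ̂; sign = side of CL): 1:+B, 2:+A, 3:+A, 4:-B, 5:-C, 6:-C, 7:+C, 8:+C, 9:+C, 10:-C, 11:-C, 12:-C, 13:+B
Rule 2 (two of three consecutive points beyond the same 2σ limit) is satisfied at point 3.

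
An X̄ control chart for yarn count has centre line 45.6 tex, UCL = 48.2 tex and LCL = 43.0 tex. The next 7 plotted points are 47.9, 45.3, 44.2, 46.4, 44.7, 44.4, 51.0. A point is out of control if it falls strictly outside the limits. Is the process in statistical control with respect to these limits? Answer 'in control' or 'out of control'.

out of control

Compare each point to [43.0, 48.2]: sample 7 = 51.0 > UCL.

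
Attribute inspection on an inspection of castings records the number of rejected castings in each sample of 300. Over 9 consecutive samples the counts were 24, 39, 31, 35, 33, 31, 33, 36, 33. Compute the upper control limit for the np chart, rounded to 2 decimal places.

p̄ = Σdᵢ / (k·n) = 295 / (9 × 300) = 0.10926
UCL = np̄ + 3·√(np̄(1−p̄)) = 32.7778 + 3 × √(32.7778×0.89074) = 32.7778 + 3 × 5.4034 = 48.9879

48.99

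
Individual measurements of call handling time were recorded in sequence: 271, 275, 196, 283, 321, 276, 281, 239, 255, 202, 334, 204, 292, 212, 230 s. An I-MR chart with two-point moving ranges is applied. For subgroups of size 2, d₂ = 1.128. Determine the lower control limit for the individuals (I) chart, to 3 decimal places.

X̄ = (271 + 275 + 196 + 283 + 321 + 276 + 281 + 239 + 255 + 202 + 334 + 204 + 292 + 212 + 230) / 15 = 258.0667
Moving ranges: 4, 79, 87, 38, 45, 5, 42, 16, 53, 132, 130, 88, 80, 18; M̄R̄ = 817.0000 / 14 = 58.3571
LCL = X̄ − 3·M̄R̄/d₂ = 258.0667 − 3 × 58.3571 / 1.128 = 102.8615

102.861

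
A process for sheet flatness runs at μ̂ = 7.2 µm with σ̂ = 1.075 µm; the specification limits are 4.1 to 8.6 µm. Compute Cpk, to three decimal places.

0.434

Cpu = (USL − μ̂) / (3σ̂) = (8.6 − 7.2) / (3 × 1.075) = 0.4341; Cpl = (μ̂ − LSL) / (3σ̂) = (7.2 − 4.1) / (3 × 1.075) = 0.9612; Cpk = min(Cpu, Cpl) = 0.4341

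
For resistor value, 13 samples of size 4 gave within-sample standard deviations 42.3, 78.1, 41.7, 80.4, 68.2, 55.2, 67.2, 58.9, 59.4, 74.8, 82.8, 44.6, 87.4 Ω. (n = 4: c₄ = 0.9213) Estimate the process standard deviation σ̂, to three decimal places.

70.219

s̄ = (42.3 + 78.1 + 41.7 + 80.4 + 68.2 + 55.2 + 67.2 + 58.9 + 59.4 + 74.8 + 82.8 + 44.6 + 87.4) / 13 = 64.6923
σ̂ = s̄ / c₄ = 64.6923 / 0.9213 = 70.2185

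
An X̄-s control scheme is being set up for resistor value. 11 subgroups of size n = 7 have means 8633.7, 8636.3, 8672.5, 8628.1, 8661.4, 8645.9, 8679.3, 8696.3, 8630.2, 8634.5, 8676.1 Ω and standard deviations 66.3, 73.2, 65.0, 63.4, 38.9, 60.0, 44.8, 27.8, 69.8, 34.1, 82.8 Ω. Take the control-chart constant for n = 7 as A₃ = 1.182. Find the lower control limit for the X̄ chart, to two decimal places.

8586.75

X̄̄ = (8633.7 + 8636.3 + 8672.5 + 8628.1 + 8661.4 + 8645.9 + 8679.3 + 8696.3 + 8630.2 + 8634.5 + 8676.1) / 11 = 8654.0273
s̄ = (66.3 + 73.2 + 65.0 + 63.4 + 38.9 + 60.0 + 44.8 + 27.8 + 69.8 + 34.1 + 82.8) / 11 = 56.9182
LCL = X̄̄ − A₃·s̄ = 8654.0273 − 1.182 × 56.9182 = 8586.7500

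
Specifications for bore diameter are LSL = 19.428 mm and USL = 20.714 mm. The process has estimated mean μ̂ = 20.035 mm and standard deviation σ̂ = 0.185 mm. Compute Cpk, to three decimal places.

1.094

Cpu = (USL − μ̂) / (3σ̂) = (20.714 − 20.035) / (3 × 0.185) = 1.2234; Cpl = (μ̂ − LSL) / (3σ̂) = (20.035 − 19.428) / (3 × 0.185) = 1.0937; Cpk = min(Cpu, Cpl) = 1.0937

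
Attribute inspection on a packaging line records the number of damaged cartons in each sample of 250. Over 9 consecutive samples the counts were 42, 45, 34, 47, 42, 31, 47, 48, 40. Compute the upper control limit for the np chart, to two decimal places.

59.47

p̄ = Σdᵢ / (k·n) = 376 / (9 × 250) = 0.16711
UCL = np̄ + 3·√(np̄(1−p̄)) = 41.7778 + 3 × √(41.7778×0.83289) = 41.7778 + 3 × 5.8988 = 59.4743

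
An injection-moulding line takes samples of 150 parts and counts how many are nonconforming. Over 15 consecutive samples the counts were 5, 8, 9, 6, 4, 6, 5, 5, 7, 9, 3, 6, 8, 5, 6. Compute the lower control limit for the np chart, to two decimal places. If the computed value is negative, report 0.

p̄ = Σdᵢ / (k·n) = 92 / (15 × 150) = 0.04089
LCL = np̄ − 3·√(np̄(1−p̄)) = 6.1333 − 3 × 2.4254 = -1.1429 → 0 (negative, so LCL = 0)

0.00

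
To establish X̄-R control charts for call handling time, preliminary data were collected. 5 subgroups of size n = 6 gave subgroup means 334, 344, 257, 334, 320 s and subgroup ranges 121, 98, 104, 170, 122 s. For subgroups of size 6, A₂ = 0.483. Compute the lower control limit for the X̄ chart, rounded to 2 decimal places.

X̄̄ = (334 + 344 + 257 + 334 + 320) / 5 = 1589.0000 / 5 = 317.8000
R̄ = (121 + 98 + 104 + 170 + 122) / 5 = 615.0000 / 5 = 123.0000
LCL = X̄̄ − A₂·R̄ = 317.8000 − 0.483 × 123.0000 = 258.3910

258.39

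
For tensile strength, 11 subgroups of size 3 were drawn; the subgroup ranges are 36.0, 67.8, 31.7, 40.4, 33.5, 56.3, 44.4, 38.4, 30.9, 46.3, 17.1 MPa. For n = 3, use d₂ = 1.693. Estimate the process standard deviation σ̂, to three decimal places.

R̄ = (36.0 + 67.8 + 31.7 + 40.4 + 33.5 + 56.3 + 44.4 + 38.4 + 30.9 + 46.3 + 17.1) / 11 = 40.2545
σ̂ = R̄ / d₂ = 40.2545 / 1.693 = 23.7770

23.777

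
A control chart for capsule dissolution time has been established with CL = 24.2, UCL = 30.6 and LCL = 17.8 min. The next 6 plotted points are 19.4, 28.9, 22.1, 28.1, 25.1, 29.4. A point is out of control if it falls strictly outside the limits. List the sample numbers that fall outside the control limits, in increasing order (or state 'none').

All 6 points lie within [17.8, 30.6].

none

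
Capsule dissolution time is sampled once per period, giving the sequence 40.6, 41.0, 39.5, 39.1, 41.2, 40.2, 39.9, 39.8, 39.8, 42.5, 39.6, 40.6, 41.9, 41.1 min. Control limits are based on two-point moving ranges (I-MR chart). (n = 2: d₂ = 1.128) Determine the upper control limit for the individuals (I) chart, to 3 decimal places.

X̄ = (40.6 + 41.0 + 39.5 + 39.1 + 41.2 + 40.2 + 39.9 + 39.8 + 39.8 + 42.5 + 39.6 + 40.6 + 41.9 + 41.1) / 14 = 40.4857
Moving ranges: 0.4, 1.5, 0.4, 2.1, 1.0, 0.3, 0.1, 0.0, 2.7, 2.9, 1.0, 1.3, 0.8; M̄R̄ = 14.5000 / 13 = 1.1154
UCL = X̄ + 3·M̄R̄/d₂ = 40.4857 + 3 × 1.1154 / 1.128 = 43.4522

43.452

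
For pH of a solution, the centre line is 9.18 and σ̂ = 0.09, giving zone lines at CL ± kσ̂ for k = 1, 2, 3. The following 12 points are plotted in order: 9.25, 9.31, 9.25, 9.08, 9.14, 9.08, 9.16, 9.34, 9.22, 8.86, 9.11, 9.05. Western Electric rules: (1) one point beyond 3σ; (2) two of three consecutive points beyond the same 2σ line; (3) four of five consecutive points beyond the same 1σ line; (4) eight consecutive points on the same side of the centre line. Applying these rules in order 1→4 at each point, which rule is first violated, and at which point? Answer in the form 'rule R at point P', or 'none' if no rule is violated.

Zone of each point (C = within 1σ̂, B = 1σ̂–2σ̂, A = 2σ̂–3σ̂, * = beyond 3σ̂; sign = side of CL): 1:+C, 2:+B, 3:+C, 4:-B, 5:-C, 6:-B, 7:-C, 8:+B, 9:+C, 10:-*, 11:-C, 12:-B
Rule 1 (one point beyond the 3σ limits) is satisfied at point 10.

rule 1 at point 10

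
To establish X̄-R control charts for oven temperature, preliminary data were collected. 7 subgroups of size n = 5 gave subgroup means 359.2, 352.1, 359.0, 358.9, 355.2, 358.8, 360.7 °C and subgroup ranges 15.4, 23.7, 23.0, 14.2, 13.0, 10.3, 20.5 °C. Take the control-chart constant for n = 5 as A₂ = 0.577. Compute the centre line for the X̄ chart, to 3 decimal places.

X̄̄ = (359.2 + 352.1 + 359.0 + 358.9 + 355.2 + 358.8 + 360.7) / 7 = 2503.9000 / 7 = 357.7000
CL = X̄̄ = 357.7000

357.700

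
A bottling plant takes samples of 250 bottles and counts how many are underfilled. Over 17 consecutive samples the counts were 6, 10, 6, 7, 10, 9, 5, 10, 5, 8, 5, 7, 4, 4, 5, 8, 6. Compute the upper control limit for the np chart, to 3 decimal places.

p̄ = Σdᵢ / (k·n) = 115 / (17 × 250) = 0.02706
UCL = np̄ + 3·√(np̄(1−p̄)) = 6.7647 + 3 × √(6.7647×0.97294) = 6.7647 + 3 × 2.5655 = 14.4611

14.461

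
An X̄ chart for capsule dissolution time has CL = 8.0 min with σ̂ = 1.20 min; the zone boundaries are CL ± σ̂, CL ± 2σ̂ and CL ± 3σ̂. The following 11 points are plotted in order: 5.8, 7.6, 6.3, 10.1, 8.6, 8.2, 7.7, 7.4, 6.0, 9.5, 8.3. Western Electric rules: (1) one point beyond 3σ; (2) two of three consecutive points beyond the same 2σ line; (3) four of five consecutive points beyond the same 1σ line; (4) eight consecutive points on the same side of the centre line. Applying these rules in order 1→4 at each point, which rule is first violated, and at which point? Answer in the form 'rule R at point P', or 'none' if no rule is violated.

none

Zone of each point (C = within 1σ̂, B = 1σ̂–2σ̂, A = 2σ̂–3σ̂, * = beyond 3σ̂; sign = side of CL): 1:-B, 2:-C, 3:-B, 4:+B, 5:+C, 6:+C, 7:-C, 8:-C, 9:-B, 10:+B, 11:+C
No rule fires across all 11 points.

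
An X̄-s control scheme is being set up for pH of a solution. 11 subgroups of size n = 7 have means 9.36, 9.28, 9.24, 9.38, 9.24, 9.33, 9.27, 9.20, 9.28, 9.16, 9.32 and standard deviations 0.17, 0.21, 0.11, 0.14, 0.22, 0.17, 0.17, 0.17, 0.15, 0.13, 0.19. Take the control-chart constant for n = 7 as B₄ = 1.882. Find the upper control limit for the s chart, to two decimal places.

s̄ = (0.17 + 0.21 + 0.11 + 0.14 + 0.22 + 0.17 + 0.17 + 0.17 + 0.15 + 0.13 + 0.19) / 11 = 0.1664
UCL_s = B₄·s̄ = 1.882 × 0.1664 = 0.3131

0.31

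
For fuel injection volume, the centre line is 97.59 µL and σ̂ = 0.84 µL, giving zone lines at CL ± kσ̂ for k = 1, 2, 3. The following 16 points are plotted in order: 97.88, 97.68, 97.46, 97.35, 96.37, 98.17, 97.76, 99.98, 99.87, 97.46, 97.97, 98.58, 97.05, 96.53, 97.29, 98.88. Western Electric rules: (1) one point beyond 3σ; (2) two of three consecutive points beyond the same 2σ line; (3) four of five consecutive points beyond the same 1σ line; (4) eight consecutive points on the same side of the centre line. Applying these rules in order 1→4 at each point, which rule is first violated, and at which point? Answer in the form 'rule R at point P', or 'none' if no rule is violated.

Zone of each point (C = within 1σ̂, B = 1σ̂–2σ̂, A = 2σ̂–3σ̂, * = beyond 3σ̂; sign = side of CL): 1:+C, 2:+C, 3:-C, 4:-C, 5:-B, 6:+C, 7:+C, 8:+A, 9:+A, 10:-C, 11:+C, 12:+B, 13:-C, 14:-B, 15:-C, 16:+B
Rule 2 (two of three consecutive points beyond the same 2σ limit) is satisfied at point 9.

rule 2 at point 9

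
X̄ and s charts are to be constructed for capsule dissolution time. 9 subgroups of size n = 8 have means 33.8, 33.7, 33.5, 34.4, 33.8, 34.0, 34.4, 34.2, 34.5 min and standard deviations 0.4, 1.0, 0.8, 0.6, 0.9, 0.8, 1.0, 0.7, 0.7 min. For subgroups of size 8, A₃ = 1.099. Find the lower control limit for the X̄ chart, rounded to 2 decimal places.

X̄̄ = (33.8 + 33.7 + 33.5 + 34.4 + 33.8 + 34.0 + 34.4 + 34.2 + 34.5) / 9 = 34.0333
s̄ = (0.4 + 1.0 + 0.8 + 0.6 + 0.9 + 0.8 + 1.0 + 0.7 + 0.7) / 9 = 0.7667
LCL = X̄̄ − A₃·s̄ = 34.0333 − 1.099 × 0.7667 = 33.1908

33.19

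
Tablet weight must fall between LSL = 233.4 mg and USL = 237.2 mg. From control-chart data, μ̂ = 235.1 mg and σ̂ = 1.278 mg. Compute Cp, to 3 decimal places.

0.496

Cp = (USL − LSL) / (6σ̂) = (237.2 − 233.4) / (6 × 1.278) = 3.8000 / 7.6680 = 0.4956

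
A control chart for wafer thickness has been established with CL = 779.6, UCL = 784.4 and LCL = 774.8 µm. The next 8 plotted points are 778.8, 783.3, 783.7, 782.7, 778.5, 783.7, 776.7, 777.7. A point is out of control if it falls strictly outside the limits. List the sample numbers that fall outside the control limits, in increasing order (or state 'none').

All 8 points lie within [774.8, 784.4].

none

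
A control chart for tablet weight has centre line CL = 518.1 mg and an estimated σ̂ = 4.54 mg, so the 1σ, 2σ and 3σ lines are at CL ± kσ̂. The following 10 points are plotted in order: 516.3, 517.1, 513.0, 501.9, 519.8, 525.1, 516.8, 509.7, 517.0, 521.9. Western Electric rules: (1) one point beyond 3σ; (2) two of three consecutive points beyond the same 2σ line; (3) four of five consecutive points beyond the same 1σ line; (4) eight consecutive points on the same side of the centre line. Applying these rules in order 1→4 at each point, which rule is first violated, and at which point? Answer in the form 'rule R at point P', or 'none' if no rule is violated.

Zone of each point (C = within 1σ̂, B = 1σ̂–2σ̂, A = 2σ̂–3σ̂, * = beyond 3σ̂; sign = side of CL): 1:-C, 2:-C, 3:-B, 4:-*, 5:+C, 6:+B, 7:-C, 8:-B, 9:-C, 10:+C
Rule 1 (one point beyond the 3σ limits) is satisfied at point 4.

rule 1 at point 4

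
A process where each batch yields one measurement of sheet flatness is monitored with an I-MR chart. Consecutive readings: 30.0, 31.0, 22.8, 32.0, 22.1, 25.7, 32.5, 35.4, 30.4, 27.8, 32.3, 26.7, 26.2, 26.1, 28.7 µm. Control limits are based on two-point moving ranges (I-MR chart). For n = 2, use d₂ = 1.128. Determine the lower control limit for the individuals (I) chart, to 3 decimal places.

X̄ = (30.0 + 31.0 + 22.8 + 32.0 + 22.1 + 25.7 + 32.5 + 35.4 + 30.4 + 27.8 + 32.3 + 26.7 + 26.2 + 26.1 + 28.7) / 15 = 28.6467
Moving ranges: 1.0, 8.2, 9.2, 9.9, 3.6, 6.8, 2.9, 5.0, 2.6, 4.5, 5.6, 0.5, 0.1, 2.6; M̄R̄ = 62.5000 / 14 = 4.4643
LCL = X̄ − 3·M̄R̄/d₂ = 28.6467 − 3 × 4.4643 / 1.128 = 16.7736

16.774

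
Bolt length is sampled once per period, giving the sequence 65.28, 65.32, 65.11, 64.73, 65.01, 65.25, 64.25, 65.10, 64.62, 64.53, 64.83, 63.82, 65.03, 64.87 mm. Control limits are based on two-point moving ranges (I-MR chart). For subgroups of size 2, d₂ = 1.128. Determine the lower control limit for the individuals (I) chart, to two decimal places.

63.56

X̄ = (65.28 + 65.32 + 65.11 + 64.73 + 65.01 + 65.25 + 64.25 + 65.10 + 64.62 + 64.53 + 64.83 + 63.82 + 65.03 + 64.87) / 14 = 64.8393
Moving ranges: 0.04, 0.21, 0.38, 0.28, 0.24, 1.00, 0.85, 0.48, 0.09, 0.30, 1.01, 1.21, 0.16; M̄R̄ = 6.2500 / 13 = 0.4808
LCL = X̄ − 3·M̄R̄/d₂ = 64.8393 − 3 × 0.4808 / 1.128 = 63.5606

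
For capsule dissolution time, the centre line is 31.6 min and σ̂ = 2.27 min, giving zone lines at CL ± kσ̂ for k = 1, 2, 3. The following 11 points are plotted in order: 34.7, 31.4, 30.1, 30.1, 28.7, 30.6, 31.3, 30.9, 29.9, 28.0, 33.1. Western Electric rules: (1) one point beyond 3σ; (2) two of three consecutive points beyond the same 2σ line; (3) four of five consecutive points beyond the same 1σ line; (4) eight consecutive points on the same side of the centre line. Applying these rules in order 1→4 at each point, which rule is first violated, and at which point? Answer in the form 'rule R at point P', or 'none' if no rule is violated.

rule 4 at point 9

Zone of each point (C = within 1σ̂, B = 1σ̂–2σ̂, A = 2σ̂–3σ̂, * = beyond 3σ̂; sign = side of CL): 1:+B, 2:-C, 3:-C, 4:-C, 5:-B, 6:-C, 7:-C, 8:-C, 9:-C, 10:-B, 11:+C
Rule 4 (eight consecutive points on the same side of the centre line) is satisfied at point 9.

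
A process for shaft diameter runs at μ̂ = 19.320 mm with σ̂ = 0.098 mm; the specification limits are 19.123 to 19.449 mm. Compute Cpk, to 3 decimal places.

Cpu = (USL − μ̂) / (3σ̂) = (19.449 − 19.320) / (3 × 0.098) = 0.4388; Cpl = (μ̂ − LSL) / (3σ̂) = (19.320 − 19.123) / (3 × 0.098) = 0.6701; Cpk = min(Cpu, Cpl) = 0.4388

0.439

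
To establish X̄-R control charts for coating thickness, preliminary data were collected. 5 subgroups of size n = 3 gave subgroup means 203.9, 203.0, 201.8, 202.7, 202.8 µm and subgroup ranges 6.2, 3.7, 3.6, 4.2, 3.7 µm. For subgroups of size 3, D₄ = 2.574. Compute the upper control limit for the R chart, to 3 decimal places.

R̄ = (6.2 + 3.7 + 3.6 + 4.2 + 3.7) / 5 = 21.4000 / 5 = 4.2800
UCL_R = D₄·R̄ = 2.574 × 4.2800 = 11.0167

11.017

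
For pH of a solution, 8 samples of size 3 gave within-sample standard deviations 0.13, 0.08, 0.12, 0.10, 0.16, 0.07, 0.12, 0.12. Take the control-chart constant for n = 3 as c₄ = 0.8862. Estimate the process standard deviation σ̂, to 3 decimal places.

s̄ = (0.13 + 0.08 + 0.12 + 0.10 + 0.16 + 0.07 + 0.12 + 0.12) / 8 = 0.1125
σ̂ = s̄ / c₄ = 0.1125 / 0.8862 = 0.1269

0.127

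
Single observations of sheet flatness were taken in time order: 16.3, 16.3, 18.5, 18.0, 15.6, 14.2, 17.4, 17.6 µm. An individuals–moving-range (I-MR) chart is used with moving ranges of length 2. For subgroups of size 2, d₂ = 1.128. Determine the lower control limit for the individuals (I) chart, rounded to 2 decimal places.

12.98

X̄ = (16.3 + 16.3 + 18.5 + 18.0 + 15.6 + 14.2 + 17.4 + 17.6) / 8 = 16.7375
Moving ranges: 0.0, 2.2, 0.5, 2.4, 1.4, 3.2, 0.2; M̄R̄ = 9.9000 / 7 = 1.4143
LCL = X̄ − 3·M̄R̄/d₂ = 16.7375 − 3 × 1.4143 / 1.128 = 12.9761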